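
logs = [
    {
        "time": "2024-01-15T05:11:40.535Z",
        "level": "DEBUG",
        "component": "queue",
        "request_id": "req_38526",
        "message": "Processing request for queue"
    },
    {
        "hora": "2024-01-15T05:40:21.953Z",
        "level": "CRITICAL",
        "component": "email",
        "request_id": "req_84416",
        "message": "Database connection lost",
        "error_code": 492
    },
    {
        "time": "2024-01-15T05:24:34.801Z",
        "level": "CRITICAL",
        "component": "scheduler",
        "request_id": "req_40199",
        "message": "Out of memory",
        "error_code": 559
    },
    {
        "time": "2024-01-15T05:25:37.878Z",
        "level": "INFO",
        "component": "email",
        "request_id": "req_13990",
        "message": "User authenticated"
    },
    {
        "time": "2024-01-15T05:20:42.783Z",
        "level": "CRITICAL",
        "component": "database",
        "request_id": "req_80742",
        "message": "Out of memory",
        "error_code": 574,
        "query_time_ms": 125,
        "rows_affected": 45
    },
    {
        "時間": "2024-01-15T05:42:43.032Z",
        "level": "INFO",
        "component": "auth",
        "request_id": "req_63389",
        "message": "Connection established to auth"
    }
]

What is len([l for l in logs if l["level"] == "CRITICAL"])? 3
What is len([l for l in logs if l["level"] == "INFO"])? 2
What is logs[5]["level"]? "INFO"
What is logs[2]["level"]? "CRITICAL"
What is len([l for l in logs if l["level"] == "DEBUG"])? 1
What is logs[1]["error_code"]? 492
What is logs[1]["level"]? "CRITICAL"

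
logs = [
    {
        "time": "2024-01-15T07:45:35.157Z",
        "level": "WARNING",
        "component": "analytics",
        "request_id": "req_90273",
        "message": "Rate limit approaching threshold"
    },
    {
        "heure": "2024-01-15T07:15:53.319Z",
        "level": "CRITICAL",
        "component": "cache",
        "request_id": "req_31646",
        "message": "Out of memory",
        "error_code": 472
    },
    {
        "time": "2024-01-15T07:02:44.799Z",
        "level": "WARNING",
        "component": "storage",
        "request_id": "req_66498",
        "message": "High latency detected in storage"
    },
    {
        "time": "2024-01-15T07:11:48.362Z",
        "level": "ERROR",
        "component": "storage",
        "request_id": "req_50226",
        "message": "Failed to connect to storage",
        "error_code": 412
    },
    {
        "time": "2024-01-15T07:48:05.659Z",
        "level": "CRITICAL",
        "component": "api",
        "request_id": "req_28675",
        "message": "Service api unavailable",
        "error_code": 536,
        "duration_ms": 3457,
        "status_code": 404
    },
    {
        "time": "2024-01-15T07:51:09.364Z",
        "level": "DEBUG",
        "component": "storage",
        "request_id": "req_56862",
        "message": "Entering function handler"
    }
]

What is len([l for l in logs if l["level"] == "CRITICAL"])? 2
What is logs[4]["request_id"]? "req_28675"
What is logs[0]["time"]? "2024-01-15T07:45:35.157Z"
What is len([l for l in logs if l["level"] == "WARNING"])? 2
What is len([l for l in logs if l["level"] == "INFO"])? 0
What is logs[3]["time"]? "2024-01-15T07:11:48.362Z"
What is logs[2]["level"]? "WARNING"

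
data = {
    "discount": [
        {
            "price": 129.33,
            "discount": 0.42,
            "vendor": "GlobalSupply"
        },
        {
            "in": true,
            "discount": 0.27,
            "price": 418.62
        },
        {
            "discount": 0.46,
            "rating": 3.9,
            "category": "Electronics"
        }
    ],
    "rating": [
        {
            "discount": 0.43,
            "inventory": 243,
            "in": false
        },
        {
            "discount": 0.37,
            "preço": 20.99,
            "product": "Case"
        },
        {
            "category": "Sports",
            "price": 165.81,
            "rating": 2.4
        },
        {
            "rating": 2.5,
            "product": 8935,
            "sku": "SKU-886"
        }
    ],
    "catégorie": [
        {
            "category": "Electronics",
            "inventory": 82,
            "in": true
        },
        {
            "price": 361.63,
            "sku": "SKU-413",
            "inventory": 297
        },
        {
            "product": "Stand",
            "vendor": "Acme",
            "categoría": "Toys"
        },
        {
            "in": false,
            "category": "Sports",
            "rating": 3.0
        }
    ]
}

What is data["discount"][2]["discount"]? 0.46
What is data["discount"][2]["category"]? "Electronics"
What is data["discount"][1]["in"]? True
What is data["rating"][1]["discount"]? 0.37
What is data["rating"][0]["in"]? False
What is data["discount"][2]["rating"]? 3.9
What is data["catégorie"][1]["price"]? 361.63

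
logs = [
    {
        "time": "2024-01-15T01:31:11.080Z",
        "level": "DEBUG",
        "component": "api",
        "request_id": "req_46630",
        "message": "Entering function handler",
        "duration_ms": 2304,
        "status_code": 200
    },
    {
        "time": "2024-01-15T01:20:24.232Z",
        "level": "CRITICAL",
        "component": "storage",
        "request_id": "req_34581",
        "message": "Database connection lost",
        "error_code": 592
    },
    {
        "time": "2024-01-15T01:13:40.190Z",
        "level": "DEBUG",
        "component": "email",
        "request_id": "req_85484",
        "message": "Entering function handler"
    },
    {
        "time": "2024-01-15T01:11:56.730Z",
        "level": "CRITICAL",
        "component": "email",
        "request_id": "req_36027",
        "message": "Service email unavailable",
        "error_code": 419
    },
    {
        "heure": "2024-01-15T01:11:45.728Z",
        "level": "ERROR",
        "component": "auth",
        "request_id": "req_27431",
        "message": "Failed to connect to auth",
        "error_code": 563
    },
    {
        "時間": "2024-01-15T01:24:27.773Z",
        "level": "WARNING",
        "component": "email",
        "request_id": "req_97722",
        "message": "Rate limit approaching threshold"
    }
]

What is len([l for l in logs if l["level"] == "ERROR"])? 1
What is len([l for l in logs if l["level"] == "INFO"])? 0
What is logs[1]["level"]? "CRITICAL"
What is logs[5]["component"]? "email"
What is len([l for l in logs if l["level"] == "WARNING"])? 1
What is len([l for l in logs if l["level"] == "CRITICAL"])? 2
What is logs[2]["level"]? "DEBUG"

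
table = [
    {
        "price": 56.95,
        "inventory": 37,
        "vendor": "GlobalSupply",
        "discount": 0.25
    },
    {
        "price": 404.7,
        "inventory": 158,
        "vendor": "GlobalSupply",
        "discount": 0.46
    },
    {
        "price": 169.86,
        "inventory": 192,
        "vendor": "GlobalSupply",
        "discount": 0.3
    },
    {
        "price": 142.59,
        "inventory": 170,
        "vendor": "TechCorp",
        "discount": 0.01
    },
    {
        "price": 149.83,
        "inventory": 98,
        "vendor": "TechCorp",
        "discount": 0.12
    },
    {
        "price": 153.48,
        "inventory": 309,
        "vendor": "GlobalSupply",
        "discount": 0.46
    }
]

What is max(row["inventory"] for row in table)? 309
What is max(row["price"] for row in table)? 404.7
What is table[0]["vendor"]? "GlobalSupply"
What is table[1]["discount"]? 0.46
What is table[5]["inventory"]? 309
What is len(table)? 6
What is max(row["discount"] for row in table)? 0.46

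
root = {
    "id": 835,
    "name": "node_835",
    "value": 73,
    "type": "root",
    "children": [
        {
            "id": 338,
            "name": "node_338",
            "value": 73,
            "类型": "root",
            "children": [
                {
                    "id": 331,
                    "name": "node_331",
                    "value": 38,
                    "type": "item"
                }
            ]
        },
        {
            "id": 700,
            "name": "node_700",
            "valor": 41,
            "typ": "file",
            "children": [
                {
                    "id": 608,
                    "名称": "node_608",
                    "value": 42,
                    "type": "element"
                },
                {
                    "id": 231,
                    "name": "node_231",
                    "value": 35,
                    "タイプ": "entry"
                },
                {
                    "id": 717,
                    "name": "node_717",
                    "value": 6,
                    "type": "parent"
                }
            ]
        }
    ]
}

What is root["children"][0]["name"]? "node_338"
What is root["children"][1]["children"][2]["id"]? 717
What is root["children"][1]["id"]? 700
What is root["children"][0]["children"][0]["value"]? 38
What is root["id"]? 835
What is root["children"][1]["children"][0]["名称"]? "node_608"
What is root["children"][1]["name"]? "node_700"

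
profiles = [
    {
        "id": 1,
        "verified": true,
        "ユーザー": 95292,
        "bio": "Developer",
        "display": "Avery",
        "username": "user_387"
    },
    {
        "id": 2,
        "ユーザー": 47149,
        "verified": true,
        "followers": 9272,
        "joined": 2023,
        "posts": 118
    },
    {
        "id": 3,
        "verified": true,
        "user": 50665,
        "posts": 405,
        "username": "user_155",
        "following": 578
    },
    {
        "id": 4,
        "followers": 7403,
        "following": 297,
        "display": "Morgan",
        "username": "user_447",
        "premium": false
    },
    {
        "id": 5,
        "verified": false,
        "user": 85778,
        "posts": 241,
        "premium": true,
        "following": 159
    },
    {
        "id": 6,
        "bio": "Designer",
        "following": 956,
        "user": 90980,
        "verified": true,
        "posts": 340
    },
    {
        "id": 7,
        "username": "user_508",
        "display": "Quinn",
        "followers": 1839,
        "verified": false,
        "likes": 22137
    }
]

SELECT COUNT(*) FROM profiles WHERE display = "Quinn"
1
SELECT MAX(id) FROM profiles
7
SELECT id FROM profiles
[1, 2, 3, 4, 5, 6, 7]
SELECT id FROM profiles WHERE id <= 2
[1, 2]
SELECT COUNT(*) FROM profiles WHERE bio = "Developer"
1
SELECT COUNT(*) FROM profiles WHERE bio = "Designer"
1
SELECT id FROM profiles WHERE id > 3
[4, 5, 6, 7]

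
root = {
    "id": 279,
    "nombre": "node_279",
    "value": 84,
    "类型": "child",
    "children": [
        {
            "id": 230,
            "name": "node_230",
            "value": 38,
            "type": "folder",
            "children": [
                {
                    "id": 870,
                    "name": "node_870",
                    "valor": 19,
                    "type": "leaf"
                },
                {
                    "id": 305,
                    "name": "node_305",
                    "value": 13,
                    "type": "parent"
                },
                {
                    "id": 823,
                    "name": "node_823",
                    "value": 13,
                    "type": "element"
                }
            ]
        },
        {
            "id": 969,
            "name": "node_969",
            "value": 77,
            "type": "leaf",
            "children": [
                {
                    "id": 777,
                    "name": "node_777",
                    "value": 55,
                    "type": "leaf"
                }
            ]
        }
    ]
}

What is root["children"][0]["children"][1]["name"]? "node_305"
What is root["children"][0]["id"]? 230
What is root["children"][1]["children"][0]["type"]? "leaf"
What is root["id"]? 279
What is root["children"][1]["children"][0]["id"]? 777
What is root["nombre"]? "node_279"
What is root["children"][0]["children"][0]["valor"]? 19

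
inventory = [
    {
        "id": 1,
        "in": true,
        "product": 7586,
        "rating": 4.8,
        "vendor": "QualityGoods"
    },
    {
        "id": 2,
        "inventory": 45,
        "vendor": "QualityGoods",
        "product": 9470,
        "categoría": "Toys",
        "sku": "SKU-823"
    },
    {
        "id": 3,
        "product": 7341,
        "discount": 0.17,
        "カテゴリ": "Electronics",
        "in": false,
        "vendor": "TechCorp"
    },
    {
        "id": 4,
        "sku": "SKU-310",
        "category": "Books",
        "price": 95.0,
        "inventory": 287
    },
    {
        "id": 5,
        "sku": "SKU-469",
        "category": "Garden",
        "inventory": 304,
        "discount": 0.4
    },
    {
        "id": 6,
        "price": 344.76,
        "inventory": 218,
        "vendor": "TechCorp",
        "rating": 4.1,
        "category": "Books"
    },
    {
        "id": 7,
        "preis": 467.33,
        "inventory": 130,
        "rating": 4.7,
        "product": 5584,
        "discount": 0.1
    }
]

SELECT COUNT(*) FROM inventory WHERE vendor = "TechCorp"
2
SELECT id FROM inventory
[1, 2, 3, 4, 5, 6, 7]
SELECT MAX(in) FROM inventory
True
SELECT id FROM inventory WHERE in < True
[3]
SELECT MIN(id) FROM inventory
1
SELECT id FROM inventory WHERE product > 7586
[2]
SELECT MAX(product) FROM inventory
9470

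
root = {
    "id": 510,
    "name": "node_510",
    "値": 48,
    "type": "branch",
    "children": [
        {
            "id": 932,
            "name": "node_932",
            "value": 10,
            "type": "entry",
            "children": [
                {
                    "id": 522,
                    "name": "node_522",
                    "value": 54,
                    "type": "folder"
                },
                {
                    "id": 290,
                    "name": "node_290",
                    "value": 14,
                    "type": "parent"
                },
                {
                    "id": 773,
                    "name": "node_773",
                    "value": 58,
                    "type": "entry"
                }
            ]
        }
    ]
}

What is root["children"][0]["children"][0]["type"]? "folder"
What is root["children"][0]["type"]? "entry"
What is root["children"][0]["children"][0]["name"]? "node_522"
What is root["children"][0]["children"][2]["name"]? "node_773"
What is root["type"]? "branch"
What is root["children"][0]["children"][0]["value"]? 54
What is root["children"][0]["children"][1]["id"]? 290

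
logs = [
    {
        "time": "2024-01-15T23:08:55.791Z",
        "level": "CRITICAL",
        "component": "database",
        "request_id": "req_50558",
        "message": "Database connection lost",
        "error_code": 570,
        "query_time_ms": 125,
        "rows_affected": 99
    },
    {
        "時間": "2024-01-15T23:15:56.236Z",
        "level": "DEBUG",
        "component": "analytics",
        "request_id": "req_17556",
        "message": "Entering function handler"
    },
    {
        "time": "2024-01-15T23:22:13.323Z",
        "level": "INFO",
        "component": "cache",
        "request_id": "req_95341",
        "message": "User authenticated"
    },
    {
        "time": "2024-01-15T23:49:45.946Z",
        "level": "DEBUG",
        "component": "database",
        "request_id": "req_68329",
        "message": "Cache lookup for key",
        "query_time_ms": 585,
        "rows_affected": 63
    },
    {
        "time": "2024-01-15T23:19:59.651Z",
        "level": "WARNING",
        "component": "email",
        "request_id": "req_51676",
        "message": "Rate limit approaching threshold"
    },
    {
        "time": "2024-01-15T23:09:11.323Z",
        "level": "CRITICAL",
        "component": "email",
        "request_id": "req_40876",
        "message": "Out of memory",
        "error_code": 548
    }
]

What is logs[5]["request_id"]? "req_40876"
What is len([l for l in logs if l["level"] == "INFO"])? 1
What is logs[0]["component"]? "database"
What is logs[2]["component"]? "cache"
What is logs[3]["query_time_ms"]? 585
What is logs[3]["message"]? "Cache lookup for key"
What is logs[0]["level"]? "CRITICAL"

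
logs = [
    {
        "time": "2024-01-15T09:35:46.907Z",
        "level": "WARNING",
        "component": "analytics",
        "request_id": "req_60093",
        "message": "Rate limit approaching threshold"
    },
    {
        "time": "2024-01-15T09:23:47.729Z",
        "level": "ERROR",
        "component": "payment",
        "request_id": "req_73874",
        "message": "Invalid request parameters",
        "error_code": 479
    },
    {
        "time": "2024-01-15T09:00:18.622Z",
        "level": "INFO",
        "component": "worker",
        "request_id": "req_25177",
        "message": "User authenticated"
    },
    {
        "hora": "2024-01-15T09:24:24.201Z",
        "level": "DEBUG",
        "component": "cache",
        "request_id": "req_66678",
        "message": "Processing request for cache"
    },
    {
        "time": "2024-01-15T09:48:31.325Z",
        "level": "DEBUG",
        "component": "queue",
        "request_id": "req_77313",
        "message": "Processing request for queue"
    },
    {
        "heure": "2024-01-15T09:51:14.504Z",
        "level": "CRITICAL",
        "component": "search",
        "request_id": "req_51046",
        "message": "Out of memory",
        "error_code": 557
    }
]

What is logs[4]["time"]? "2024-01-15T09:48:31.325Z"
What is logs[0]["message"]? "Rate limit approaching threshold"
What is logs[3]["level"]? "DEBUG"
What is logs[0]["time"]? "2024-01-15T09:35:46.907Z"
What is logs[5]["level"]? "CRITICAL"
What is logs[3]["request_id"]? "req_66678"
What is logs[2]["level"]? "INFO"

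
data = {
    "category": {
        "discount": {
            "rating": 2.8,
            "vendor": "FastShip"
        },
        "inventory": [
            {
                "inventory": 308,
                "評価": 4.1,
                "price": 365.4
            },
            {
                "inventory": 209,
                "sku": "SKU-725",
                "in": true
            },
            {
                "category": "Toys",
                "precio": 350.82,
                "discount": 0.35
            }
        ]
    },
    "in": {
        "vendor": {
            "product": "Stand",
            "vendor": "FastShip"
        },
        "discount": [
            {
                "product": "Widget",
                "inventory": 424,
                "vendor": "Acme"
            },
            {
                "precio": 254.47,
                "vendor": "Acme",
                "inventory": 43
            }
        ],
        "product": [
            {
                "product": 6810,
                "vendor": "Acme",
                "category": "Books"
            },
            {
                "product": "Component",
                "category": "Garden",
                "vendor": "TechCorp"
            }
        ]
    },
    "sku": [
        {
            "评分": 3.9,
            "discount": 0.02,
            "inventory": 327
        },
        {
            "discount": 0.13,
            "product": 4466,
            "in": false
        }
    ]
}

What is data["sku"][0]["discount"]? 0.02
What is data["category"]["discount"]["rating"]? 2.8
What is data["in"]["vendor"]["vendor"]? "FastShip"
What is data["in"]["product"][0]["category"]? "Books"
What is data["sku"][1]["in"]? False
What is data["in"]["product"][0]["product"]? 6810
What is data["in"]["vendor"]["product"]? "Stand"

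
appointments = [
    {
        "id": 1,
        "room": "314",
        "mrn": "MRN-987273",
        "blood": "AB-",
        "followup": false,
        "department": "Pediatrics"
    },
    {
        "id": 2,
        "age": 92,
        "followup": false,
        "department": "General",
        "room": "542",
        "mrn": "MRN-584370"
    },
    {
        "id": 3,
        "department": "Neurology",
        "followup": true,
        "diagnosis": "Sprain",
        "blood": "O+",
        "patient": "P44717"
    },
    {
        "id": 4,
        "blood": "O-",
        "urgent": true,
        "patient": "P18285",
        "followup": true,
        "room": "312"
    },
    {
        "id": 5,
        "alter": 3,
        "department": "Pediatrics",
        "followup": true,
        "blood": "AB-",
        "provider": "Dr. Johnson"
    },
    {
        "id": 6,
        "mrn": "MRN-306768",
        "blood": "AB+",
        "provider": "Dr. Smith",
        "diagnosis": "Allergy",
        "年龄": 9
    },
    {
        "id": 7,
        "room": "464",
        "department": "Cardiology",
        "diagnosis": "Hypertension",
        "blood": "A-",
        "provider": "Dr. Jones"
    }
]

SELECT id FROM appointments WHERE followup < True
[1, 2]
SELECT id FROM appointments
[1, 2, 3, 4, 5, 6, 7]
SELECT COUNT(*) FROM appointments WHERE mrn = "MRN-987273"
1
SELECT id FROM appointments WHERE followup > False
[3, 4, 5]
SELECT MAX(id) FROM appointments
7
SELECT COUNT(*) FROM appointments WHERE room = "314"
1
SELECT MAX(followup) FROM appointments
True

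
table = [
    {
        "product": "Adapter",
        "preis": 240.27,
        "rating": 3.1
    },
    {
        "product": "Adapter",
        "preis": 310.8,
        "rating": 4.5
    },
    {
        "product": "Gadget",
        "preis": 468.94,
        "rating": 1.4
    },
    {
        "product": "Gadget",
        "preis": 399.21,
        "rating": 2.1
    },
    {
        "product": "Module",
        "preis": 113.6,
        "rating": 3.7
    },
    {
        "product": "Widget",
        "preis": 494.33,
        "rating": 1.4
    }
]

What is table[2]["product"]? "Gadget"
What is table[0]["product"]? "Adapter"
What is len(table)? 6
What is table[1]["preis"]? 310.8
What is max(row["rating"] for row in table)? 4.5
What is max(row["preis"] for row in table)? 494.33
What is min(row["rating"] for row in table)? 1.4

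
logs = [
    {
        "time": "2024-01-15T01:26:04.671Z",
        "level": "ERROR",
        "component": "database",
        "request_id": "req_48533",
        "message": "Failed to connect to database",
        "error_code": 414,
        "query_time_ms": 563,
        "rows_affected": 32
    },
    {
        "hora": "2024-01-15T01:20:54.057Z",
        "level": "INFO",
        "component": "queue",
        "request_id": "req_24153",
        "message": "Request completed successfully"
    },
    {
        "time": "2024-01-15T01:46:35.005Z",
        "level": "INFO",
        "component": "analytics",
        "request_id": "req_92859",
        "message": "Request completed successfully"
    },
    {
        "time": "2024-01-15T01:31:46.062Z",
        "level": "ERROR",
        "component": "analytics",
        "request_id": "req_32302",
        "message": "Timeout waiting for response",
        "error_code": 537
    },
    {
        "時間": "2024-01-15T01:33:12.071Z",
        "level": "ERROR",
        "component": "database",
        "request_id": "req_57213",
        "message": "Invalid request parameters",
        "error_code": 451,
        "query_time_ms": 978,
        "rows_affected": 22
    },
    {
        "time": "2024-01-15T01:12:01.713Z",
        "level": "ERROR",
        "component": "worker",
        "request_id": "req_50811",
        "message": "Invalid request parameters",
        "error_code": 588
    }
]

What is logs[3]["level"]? "ERROR"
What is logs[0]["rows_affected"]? 32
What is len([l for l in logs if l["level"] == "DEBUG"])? 0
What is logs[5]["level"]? "ERROR"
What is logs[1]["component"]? "queue"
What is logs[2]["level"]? "INFO"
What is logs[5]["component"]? "worker"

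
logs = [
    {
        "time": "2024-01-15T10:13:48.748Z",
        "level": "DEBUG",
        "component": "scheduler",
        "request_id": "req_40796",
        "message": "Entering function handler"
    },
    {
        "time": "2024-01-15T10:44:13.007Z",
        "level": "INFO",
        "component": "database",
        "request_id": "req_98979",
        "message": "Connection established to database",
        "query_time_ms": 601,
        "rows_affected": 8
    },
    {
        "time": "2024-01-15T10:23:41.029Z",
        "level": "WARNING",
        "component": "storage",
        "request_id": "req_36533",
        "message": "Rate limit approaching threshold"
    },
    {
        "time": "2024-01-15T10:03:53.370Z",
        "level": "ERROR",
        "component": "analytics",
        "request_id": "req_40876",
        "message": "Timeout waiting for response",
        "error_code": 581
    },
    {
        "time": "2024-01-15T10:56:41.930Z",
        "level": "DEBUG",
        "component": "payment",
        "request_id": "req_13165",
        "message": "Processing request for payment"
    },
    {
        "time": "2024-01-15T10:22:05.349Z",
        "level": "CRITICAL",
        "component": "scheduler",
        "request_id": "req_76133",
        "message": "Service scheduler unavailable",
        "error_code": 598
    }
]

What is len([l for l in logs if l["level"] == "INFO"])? 1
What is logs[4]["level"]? "DEBUG"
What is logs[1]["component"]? "database"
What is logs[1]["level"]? "INFO"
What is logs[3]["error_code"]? 581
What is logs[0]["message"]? "Entering function handler"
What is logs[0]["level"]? "DEBUG"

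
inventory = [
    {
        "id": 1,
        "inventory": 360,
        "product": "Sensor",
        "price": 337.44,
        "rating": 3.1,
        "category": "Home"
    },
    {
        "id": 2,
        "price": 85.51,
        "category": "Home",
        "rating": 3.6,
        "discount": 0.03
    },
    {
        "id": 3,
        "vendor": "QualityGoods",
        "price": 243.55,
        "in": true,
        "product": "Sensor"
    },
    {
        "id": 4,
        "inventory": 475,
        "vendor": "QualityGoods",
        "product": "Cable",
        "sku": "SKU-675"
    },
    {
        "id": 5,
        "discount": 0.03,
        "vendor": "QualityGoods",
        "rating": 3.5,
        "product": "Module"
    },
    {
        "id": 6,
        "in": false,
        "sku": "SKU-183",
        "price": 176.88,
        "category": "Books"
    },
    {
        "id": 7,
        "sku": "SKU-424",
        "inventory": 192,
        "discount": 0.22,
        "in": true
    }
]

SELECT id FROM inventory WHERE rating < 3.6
[1, 5]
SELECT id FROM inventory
[1, 2, 3, 4, 5, 6, 7]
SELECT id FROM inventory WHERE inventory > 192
[1, 4]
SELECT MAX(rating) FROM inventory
3.6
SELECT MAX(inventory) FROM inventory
475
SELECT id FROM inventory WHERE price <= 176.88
[2, 6]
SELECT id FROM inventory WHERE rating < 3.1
[]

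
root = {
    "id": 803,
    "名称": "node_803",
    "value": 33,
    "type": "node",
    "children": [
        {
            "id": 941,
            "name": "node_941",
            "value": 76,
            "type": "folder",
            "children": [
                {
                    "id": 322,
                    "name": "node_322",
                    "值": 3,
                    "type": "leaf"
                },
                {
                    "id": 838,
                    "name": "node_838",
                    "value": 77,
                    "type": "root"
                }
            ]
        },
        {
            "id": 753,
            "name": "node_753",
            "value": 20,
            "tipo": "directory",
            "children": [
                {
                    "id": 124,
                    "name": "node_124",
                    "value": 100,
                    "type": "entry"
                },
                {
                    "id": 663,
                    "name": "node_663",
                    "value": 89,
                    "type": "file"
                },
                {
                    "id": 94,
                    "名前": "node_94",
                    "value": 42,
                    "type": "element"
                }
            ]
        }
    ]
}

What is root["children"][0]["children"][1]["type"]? "root"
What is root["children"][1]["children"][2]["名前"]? "node_94"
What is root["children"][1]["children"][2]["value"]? 42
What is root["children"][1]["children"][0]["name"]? "node_124"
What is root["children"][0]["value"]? 76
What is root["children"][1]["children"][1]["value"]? 89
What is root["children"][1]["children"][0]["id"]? 124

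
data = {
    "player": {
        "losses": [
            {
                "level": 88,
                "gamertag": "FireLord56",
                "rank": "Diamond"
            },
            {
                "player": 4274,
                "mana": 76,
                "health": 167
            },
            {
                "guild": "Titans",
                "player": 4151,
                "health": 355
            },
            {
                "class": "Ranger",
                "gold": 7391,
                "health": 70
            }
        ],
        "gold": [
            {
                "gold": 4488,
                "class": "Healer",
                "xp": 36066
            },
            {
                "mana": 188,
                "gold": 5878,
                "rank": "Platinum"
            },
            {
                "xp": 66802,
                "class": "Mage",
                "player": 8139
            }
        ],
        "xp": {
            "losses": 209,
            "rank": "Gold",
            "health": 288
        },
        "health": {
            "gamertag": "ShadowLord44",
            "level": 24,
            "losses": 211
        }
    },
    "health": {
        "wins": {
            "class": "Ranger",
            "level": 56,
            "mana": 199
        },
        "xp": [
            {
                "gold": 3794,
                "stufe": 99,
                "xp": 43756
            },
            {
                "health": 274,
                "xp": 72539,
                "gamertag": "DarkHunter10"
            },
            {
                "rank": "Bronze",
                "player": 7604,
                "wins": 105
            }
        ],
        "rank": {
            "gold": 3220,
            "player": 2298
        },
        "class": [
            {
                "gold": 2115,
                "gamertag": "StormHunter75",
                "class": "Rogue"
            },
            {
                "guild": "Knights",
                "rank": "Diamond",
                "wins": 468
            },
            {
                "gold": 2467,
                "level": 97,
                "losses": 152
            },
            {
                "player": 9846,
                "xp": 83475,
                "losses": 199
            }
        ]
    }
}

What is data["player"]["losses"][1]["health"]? 167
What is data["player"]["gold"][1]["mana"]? 188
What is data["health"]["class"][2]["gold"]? 2467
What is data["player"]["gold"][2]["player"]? 8139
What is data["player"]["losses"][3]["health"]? 70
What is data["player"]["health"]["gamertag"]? "ShadowLord44"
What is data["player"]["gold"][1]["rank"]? "Platinum"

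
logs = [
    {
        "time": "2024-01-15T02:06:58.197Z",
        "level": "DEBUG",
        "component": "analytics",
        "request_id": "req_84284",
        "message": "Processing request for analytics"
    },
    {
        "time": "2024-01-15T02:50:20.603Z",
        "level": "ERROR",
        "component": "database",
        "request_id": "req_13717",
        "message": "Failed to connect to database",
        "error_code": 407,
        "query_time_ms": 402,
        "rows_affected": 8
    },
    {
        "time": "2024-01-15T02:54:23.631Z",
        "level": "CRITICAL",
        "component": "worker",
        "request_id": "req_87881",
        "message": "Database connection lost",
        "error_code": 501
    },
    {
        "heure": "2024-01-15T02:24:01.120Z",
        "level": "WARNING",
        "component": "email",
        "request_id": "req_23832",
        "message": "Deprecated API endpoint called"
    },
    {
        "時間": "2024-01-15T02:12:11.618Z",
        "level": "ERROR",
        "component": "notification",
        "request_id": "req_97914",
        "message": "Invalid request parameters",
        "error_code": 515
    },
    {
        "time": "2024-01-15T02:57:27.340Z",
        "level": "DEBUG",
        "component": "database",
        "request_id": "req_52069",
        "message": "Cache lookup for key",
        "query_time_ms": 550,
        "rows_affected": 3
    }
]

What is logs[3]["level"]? "WARNING"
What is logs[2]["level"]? "CRITICAL"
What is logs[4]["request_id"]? "req_97914"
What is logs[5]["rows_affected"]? 3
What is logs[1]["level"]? "ERROR"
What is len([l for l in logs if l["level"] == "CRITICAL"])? 1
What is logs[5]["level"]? "DEBUG"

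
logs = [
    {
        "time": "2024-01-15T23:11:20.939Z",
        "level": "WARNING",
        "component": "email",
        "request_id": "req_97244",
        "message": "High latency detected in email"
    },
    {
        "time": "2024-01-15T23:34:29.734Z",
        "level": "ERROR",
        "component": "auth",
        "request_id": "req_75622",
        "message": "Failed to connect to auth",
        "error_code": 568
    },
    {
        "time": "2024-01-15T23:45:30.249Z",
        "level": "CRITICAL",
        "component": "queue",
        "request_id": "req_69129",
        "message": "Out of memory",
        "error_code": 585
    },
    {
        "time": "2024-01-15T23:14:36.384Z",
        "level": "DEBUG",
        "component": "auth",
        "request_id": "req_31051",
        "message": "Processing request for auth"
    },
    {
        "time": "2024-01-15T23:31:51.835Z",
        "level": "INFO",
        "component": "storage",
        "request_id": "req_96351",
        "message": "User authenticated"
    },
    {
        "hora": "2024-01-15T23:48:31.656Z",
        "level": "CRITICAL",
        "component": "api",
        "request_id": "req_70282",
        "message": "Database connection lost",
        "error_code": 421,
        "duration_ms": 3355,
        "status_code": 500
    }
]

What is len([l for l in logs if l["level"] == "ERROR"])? 1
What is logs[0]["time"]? "2024-01-15T23:11:20.939Z"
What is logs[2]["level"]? "CRITICAL"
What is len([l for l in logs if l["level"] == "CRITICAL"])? 2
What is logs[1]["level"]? "ERROR"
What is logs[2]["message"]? "Out of memory"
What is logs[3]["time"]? "2024-01-15T23:14:36.384Z"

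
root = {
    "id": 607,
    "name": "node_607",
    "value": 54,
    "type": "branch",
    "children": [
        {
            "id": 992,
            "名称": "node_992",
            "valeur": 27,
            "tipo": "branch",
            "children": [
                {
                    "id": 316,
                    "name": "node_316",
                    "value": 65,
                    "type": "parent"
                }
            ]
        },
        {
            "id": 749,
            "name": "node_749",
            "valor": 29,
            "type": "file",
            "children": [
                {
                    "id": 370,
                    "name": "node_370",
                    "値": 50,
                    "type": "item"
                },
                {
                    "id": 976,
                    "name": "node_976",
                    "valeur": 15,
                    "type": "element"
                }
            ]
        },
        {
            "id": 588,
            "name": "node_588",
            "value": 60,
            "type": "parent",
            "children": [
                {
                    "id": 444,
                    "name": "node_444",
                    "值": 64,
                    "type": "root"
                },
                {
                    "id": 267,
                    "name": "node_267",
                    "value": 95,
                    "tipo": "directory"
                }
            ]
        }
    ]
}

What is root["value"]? 54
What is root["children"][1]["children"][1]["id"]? 976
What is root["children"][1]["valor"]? 29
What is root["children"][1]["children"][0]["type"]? "item"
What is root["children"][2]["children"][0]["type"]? "root"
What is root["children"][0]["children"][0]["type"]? "parent"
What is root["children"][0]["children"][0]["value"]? 65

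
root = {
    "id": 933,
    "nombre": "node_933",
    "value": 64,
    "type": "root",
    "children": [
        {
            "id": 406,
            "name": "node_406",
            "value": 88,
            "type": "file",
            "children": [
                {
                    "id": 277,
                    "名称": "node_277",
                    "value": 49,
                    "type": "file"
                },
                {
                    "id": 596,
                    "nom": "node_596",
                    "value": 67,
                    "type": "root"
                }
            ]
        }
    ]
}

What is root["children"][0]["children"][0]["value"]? 49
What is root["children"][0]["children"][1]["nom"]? "node_596"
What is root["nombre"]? "node_933"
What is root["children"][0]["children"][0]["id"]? 277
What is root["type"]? "root"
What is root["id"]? 933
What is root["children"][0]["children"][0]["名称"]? "node_277"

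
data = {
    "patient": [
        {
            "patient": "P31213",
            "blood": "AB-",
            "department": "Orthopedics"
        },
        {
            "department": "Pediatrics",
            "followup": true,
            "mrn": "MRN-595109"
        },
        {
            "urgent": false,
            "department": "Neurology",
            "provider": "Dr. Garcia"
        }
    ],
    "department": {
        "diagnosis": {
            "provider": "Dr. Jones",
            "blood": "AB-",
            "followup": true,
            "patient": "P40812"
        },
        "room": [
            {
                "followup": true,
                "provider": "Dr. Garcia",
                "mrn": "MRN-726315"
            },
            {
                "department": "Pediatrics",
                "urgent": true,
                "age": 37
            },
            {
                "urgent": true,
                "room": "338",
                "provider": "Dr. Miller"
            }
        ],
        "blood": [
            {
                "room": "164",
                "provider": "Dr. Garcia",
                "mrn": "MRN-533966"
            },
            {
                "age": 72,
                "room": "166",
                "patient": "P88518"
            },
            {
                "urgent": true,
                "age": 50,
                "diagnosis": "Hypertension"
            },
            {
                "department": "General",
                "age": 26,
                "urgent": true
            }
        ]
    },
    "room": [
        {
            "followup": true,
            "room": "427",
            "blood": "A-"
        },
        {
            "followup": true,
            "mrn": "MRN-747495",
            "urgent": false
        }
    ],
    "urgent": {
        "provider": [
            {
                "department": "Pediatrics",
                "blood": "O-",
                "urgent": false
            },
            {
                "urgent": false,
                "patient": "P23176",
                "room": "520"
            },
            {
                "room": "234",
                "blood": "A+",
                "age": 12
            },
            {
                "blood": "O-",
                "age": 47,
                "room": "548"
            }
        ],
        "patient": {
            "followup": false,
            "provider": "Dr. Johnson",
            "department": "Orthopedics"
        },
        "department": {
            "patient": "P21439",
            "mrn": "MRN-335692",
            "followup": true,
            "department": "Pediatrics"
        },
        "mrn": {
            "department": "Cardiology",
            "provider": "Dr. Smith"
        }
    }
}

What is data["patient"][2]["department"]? "Neurology"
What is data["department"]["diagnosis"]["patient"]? "P40812"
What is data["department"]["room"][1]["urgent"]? True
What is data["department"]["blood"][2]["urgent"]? True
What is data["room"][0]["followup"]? True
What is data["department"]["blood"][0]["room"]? "164"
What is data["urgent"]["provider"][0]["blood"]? "O-"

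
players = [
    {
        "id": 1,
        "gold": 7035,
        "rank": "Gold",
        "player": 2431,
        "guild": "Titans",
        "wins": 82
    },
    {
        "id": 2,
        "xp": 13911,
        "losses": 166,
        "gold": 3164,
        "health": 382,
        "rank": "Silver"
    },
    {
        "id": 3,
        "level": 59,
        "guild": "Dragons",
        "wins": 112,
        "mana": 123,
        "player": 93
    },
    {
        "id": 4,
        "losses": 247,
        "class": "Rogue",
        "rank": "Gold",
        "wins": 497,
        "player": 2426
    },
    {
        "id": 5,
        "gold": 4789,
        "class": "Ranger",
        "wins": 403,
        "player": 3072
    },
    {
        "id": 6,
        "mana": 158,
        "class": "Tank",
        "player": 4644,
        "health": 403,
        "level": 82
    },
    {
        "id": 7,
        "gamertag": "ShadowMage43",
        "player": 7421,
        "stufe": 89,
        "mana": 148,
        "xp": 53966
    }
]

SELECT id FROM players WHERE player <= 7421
[1, 3, 4, 5, 6, 7]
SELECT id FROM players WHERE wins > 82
[3, 4, 5]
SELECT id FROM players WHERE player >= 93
[1, 3, 4, 5, 6, 7]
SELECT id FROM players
[1, 2, 3, 4, 5, 6, 7]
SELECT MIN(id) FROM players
1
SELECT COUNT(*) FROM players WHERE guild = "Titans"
1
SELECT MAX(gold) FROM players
7035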